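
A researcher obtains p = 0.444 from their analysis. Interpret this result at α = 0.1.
Since p = 0.444 > α = 0.1, fail to reject H₀.
There is insufficient evidence to reject the null hypothesis; the result is not statistically significant at the 0.1 level.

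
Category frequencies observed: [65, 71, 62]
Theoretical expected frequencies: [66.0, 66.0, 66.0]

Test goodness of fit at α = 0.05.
Chi-square goodness of fit test:
H₀: observed counts match expected distribution
H₁: observed counts differ from expected distribution
df = k - 1 = 2
χ² = Σ(O - E)²/E
   = (65 - 66.0)²/66.0 + (71 - 66.0)²/66.0 + (62 - 66.0)²/66.0
   = 0.015 + 0.379 + 0.242
   = 0.64
p-value = 0.7275

Since p-value > α = 0.05, we fail to reject H₀.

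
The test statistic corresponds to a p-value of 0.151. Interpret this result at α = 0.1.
Since p = 0.151 > α = 0.1, fail to reject H₀.
There is insufficient evidence to reject the null hypothesis; the result is not statistically significant at the 0.1 level.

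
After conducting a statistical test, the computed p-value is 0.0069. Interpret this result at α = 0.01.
Since p = 0.0069 < α = 0.01, reject H₀.
There is sufficient evidence to reject the null hypothesis; the result is statistically significant at the 0.01 level.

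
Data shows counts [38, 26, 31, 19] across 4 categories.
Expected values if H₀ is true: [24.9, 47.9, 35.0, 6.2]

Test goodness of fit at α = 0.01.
Chi-square goodness of fit test:
H₀: observed counts match expected distribution
H₁: observed counts differ from expected distribution
df = k - 1 = 3
χ² = Σ(O - E)²/E
   = (38 - 24.9)²/24.9 + (26 - 47.9)²/47.9 + (31 - 35.0)²/35.0 + (19 - 6.2)²/6.2
   = 6.892 + 10.013 + 0.457 + 26.426
   = 43.79
p-value < 0.0001

Since p-value < α = 0.01, we reject H₀.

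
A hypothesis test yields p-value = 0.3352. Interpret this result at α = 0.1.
Since p = 0.3352 > α = 0.1, fail to reject H₀.
There is insufficient evidence to reject the null hypothesis; the result is not statistically significant at the 0.1 level.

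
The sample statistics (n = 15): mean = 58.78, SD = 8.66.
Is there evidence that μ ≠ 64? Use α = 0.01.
One-sample t-test:
H₀: μ = 64
H₁: μ ≠ 64
df = n - 1 = 14
t = (x̄ - μ₀) / (s/√n) = (58.78 - 64) / (8.66/√15) = -2.335
p-value = 0.0350

Since p-value > α = 0.01, we fail to reject H₀.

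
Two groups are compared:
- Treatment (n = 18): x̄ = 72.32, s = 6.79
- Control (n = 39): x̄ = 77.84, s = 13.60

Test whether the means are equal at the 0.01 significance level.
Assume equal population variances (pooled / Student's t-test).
Student's two-sample t-test (equal variances):
H₀: μ₁ = μ₂
H₁: μ₁ ≠ μ₂
df = n₁ + n₂ - 2 = 55
Pooled variance s_p² = [(n₁-1)s₁² + (n₂-1)s₂²] / (n₁ + n₂ - 2) = [(17)(6.79²) + (38)(13.60²)] / 55 = 142.0409
SE = √(s_p²(1/n₁ + 1/n₂)) = √(142.0409 × (1/18 + 1/39)) = 3.3961
t = (x̄₁ - x̄₂) / SE = (72.32 - 77.84) / 3.3961 = -5.52 / 3.3961 = -1.625
p-value = 0.1098

Since p-value > α = 0.01, we fail to reject H₀.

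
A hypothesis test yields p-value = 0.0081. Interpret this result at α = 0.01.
Since p = 0.0081 < α = 0.01, reject H₀.
There is sufficient evidence to reject the null hypothesis; the result is statistically significant at the 0.01 level.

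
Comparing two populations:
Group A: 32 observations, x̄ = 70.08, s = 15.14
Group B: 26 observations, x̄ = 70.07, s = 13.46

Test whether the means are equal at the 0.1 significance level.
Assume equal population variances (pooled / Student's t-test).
Student's two-sample t-test (equal variances):
H₀: μ₁ = μ₂
H₁: μ₁ ≠ μ₂
df = n₁ + n₂ - 2 = 56
Pooled variance s_p² = [(n₁-1)s₁² + (n₂-1)s₂²] / (n₁ + n₂ - 2) = [(31)(15.14²) + (25)(13.46²)] / 56 = 207.7696
SE = √(s_p²(1/n₁ + 1/n₂)) = √(207.7696 × (1/32 + 1/26)) = 3.8058
t = (x̄₁ - x̄₂) / SE = (70.08 - 70.07) / 3.8058 = 0.01 / 3.8058 = 0.003
p-value = 0.9979

Since p-value > α = 0.1, we fail to reject H₀.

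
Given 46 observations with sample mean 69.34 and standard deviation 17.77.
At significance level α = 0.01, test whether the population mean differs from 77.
One-sample t-test:
H₀: μ = 77
H₁: μ ≠ 77
df = n - 1 = 45
t = (x̄ - μ₀) / (s/√n) = (69.34 - 77) / (17.77/√46) = -2.924
p-value = 0.0054

Since p-value < α = 0.01, we reject H₀.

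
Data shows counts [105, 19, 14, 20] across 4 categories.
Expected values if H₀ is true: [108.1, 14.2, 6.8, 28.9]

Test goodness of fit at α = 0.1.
Chi-square goodness of fit test:
H₀: observed counts match expected distribution
H₁: observed counts differ from expected distribution
df = k - 1 = 3
χ² = Σ(O - E)²/E
   = (105 - 108.1)²/108.1 + (19 - 14.2)²/14.2 + (14 - 6.8)²/6.8 + (20 - 28.9)²/28.9
   = 0.089 + 1.623 + 7.624 + 2.741
   = 12.08
p-value = 0.0071

Since p-value < α = 0.1, we reject H₀.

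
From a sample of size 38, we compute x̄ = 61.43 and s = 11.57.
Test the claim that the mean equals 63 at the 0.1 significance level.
One-sample t-test:
H₀: μ = 63
H₁: μ ≠ 63
df = n - 1 = 37
t = (x̄ - μ₀) / (s/√n) = (61.43 - 63) / (11.57/√38) = -0.836
p-value = 0.4083

Since p-value > α = 0.1, we fail to reject H₀.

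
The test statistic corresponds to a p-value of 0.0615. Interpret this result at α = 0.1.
Since p = 0.0615 < α = 0.1, reject H₀.
There is sufficient evidence to reject the null hypothesis; the result is statistically significant at the 0.1 level.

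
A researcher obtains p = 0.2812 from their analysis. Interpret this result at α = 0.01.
Since p = 0.2812 > α = 0.01, fail to reject H₀.
There is insufficient evidence to reject the null hypothesis; the result is not statistically significant at the 0.01 level.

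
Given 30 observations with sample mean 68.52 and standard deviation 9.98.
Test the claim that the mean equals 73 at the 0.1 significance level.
One-sample t-test:
H₀: μ = 73
H₁: μ ≠ 73
df = n - 1 = 29
t = (x̄ - μ₀) / (s/√n) = (68.52 - 73) / (9.98/√30) = -2.459
p-value = 0.0202

Since p-value < α = 0.1, we reject H₀.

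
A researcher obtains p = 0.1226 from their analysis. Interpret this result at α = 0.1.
Since p = 0.1226 > α = 0.1, fail to reject H₀.
There is insufficient evidence to reject the null hypothesis; the result is not statistically significant at the 0.1 level.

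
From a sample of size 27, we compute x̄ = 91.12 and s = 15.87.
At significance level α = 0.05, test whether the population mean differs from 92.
One-sample t-test:
H₀: μ = 92
H₁: μ ≠ 92
df = n - 1 = 26
t = (x̄ - μ₀) / (s/√n) = (91.12 - 92) / (15.87/√27) = -0.288
p-value = 0.7755

Since p-value > α = 0.05, we fail to reject H₀.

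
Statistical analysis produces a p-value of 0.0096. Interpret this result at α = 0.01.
Since p = 0.0096 < α = 0.01, reject H₀.
There is sufficient evidence to reject the null hypothesis; the result is statistically significant at the 0.01 level.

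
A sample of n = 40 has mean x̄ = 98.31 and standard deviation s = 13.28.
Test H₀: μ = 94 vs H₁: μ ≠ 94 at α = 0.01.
One-sample t-test:
H₀: μ = 94
H₁: μ ≠ 94
df = n - 1 = 39
t = (x̄ - μ₀) / (s/√n) = (98.31 - 94) / (13.28/√40) = 2.053
p-value = 0.0469

Since p-value > α = 0.01, we fail to reject H₀.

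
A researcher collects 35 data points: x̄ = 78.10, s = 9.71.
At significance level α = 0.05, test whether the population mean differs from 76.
One-sample t-test:
H₀: μ = 76
H₁: μ ≠ 76
df = n - 1 = 34
t = (x̄ - μ₀) / (s/√n) = (78.10 - 76) / (9.71/√35) = 1.279
p-value = 0.2094

Since p-value > α = 0.05, we fail to reject H₀.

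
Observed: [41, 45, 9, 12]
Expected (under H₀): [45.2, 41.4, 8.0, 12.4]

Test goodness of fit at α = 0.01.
Chi-square goodness of fit test:
H₀: observed counts match expected distribution
H₁: observed counts differ from expected distribution
df = k - 1 = 3
χ² = Σ(O - E)²/E
   = (41 - 45.2)²/45.2 + (45 - 41.4)²/41.4 + (9 - 8.0)²/8.0 + (12 - 12.4)²/12.4
   = 0.390 + 0.313 + 0.125 + 0.013
   = 0.84
p-value = 0.8396

Since p-value > α = 0.01, we fail to reject H₀.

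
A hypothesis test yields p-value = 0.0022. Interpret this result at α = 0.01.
Since p = 0.0022 < α = 0.01, reject H₀.
There is sufficient evidence to reject the null hypothesis; the result is statistically significant at the 0.01 level.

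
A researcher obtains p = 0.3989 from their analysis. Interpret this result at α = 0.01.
Since p = 0.3989 > α = 0.01, fail to reject H₀.
There is insufficient evidence to reject the null hypothesis; the result is not statistically significant at the 0.01 level.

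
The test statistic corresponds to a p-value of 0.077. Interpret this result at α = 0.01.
Since p = 0.077 > α = 0.01, fail to reject H₀.
There is insufficient evidence to reject the null hypothesis; the result is not statistically significant at the 0.01 level.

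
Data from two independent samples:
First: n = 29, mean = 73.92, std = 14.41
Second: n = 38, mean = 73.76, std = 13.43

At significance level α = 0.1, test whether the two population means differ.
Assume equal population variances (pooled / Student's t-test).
Student's two-sample t-test (equal variances):
H₀: μ₁ = μ₂
H₁: μ₁ ≠ μ₂
df = n₁ + n₂ - 2 = 65
Pooled variance s_p² = [(n₁-1)s₁² + (n₂-1)s₂²] / (n₁ + n₂ - 2) = [(28)(14.41²) + (37)(13.43²)] / 65 = 192.1177
SE = √(s_p²(1/n₁ + 1/n₂)) = √(192.1177 × (1/29 + 1/38)) = 3.4177
t = (x̄₁ - x̄₂) / SE = (73.92 - 73.76) / 3.4177 = 0.16 / 3.4177 = 0.047
p-value = 0.9628

Since p-value > α = 0.1, we fail to reject H₀.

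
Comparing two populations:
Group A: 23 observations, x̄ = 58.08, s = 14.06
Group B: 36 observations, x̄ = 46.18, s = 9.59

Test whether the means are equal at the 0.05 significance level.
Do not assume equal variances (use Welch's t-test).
Welch's two-sample t-test:
H₀: μ₁ = μ₂
H₁: μ₁ ≠ μ₂
s₁²/n₁ = 14.06²/23 = 8.5949,  s₂²/n₂ = 9.59²/36 = 2.5547
SE = √(s₁²/n₁ + s₂²/n₂) = √(8.5949 + 2.5547) = 3.3391
df (Welch-Satterthwaite) = (s₁²/n₁ + s₂²/n₂)² / [(s₁²/n₁)²/(n₁-1) + (s₂²/n₂)²/(n₂-1)] ≈ 35.07
t = (x̄₁ - x̄₂) / SE = (58.08 - 46.18) / 3.3391 = 11.90 / 3.3391 = 3.564
p-value = 0.0011

Since p-value < α = 0.05, we reject H₀.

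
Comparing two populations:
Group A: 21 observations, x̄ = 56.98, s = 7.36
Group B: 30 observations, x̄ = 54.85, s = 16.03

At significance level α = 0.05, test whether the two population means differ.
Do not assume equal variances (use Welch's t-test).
Welch's two-sample t-test:
H₀: μ₁ = μ₂
H₁: μ₁ ≠ μ₂
s₁²/n₁ = 7.36²/21 = 2.5795,  s₂²/n₂ = 16.03²/30 = 8.5654
SE = √(s₁²/n₁ + s₂²/n₂) = √(2.5795 + 8.5654) = 3.3384
df (Welch-Satterthwaite) = (s₁²/n₁ + s₂²/n₂)² / [(s₁²/n₁)²/(n₁-1) + (s₂²/n₂)²/(n₂-1)] ≈ 43.39
t = (x̄₁ - x̄₂) / SE = (56.98 - 54.85) / 3.3384 = 2.13 / 3.3384 = 0.638
p-value = 0.5268

Since p-value > α = 0.05, we fail to reject H₀.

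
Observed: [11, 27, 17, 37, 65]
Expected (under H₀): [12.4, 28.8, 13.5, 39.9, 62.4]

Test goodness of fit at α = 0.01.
Chi-square goodness of fit test:
H₀: observed counts match expected distribution
H₁: observed counts differ from expected distribution
df = k - 1 = 4
χ² = Σ(O - E)²/E
   = (11 - 12.4)²/12.4 + (27 - 28.8)²/28.8 + (17 - 13.5)²/13.5 + (37 - 39.9)²/39.9 + (65 - 62.4)²/62.4
   = 0.158 + 0.113 + 0.907 + 0.211 + 0.108
   = 1.50
p-value = 0.8272

Since p-value > α = 0.01, we fail to reject H₀.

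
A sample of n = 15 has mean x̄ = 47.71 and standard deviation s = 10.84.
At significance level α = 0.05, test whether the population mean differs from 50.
One-sample t-test:
H₀: μ = 50
H₁: μ ≠ 50
df = n - 1 = 14
t = (x̄ - μ₀) / (s/√n) = (47.71 - 50) / (10.84/√15) = -0.818
p-value = 0.4270

Since p-value > α = 0.05, we fail to reject H₀.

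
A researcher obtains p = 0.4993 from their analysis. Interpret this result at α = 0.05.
Since p = 0.4993 > α = 0.05, fail to reject H₀.
There is insufficient evidence to reject the null hypothesis; the result is not statistically significant at the 0.05 level.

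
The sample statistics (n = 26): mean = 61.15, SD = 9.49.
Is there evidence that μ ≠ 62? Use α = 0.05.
One-sample t-test:
H₀: μ = 62
H₁: μ ≠ 62
df = n - 1 = 25
t = (x̄ - μ₀) / (s/√n) = (61.15 - 62) / (9.49/√26) = -0.457
p-value = 0.6518

Since p-value > α = 0.05, we fail to reject H₀.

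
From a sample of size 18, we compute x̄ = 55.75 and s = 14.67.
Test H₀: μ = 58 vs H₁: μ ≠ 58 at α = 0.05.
One-sample t-test:
H₀: μ = 58
H₁: μ ≠ 58
df = n - 1 = 17
t = (x̄ - μ₀) / (s/√n) = (55.75 - 58) / (14.67/√18) = -0.651
p-value = 0.5239

Since p-value > α = 0.05, we fail to reject H₀.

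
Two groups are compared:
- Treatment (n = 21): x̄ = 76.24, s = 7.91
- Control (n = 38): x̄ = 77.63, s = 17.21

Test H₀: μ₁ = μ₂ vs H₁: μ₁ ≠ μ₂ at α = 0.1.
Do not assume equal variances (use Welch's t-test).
Welch's two-sample t-test:
H₀: μ₁ = μ₂
H₁: μ₁ ≠ μ₂
s₁²/n₁ = 7.91²/21 = 2.9794,  s₂²/n₂ = 17.21²/38 = 7.7943
SE = √(s₁²/n₁ + s₂²/n₂) = √(2.9794 + 7.7943) = 3.2823
df (Welch-Satterthwaite) = (s₁²/n₁ + s₂²/n₂)² / [(s₁²/n₁)²/(n₁-1) + (s₂²/n₂)²/(n₂-1)] ≈ 55.65
t = (x̄₁ - x̄₂) / SE = (76.24 - 77.63) / 3.2823 = -1.39 / 3.2823 = -0.423
p-value = 0.6736

Since p-value > α = 0.1, we fail to reject H₀.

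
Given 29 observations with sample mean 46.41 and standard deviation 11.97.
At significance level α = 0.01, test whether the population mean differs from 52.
One-sample t-test:
H₀: μ = 52
H₁: μ ≠ 52
df = n - 1 = 28
t = (x̄ - μ₀) / (s/√n) = (46.41 - 52) / (11.97/√29) = -2.515
p-value = 0.0179

Since p-value > α = 0.01, we fail to reject H₀.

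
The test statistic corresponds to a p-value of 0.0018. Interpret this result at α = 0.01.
Since p = 0.0018 < α = 0.01, reject H₀.
There is sufficient evidence to reject the null hypothesis; the result is statistically significant at the 0.01 level.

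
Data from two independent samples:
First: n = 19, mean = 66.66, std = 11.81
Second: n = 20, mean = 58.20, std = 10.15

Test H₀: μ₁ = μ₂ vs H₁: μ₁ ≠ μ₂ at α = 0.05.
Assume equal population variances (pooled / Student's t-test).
Student's two-sample t-test (equal variances):
H₀: μ₁ = μ₂
H₁: μ₁ ≠ μ₂
df = n₁ + n₂ - 2 = 37
Pooled variance s_p² = [(n₁-1)s₁² + (n₂-1)s₂²] / (n₁ + n₂ - 2) = [(18)(11.81²) + (19)(10.15²)] / 37 = 120.7567
SE = √(s_p²(1/n₁ + 1/n₂)) = √(120.7567 × (1/19 + 1/20)) = 3.5204
t = (x̄₁ - x̄₂) / SE = (66.66 - 58.20) / 3.5204 = 8.46 / 3.5204 = 2.403
p-value = 0.0214

Since p-value < α = 0.05, we reject H₀.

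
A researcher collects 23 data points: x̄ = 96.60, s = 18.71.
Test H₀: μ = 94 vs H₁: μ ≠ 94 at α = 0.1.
One-sample t-test:
H₀: μ = 94
H₁: μ ≠ 94
df = n - 1 = 22
t = (x̄ - μ₀) / (s/√n) = (96.60 - 94) / (18.71/√23) = 0.666
p-value = 0.5121

Since p-value > α = 0.1, we fail to reject H₀.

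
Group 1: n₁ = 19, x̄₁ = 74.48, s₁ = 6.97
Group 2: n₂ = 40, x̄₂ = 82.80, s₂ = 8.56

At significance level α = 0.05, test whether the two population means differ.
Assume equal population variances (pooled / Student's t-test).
Student's two-sample t-test (equal variances):
H₀: μ₁ = μ₂
H₁: μ₁ ≠ μ₂
df = n₁ + n₂ - 2 = 57
Pooled variance s_p² = [(n₁-1)s₁² + (n₂-1)s₂²] / (n₁ + n₂ - 2) = [(18)(6.97²) + (39)(8.56²)] / 57 = 65.4759
SE = √(s_p²(1/n₁ + 1/n₂)) = √(65.4759 × (1/19 + 1/40)) = 2.2546
t = (x̄₁ - x̄₂) / SE = (74.48 - 82.80) / 2.2546 = -8.32 / 2.2546 = -3.690
p-value = 0.0005

Since p-value < α = 0.05, we reject H₀.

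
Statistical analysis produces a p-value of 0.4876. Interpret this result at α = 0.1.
Since p = 0.4876 > α = 0.1, fail to reject H₀.
There is insufficient evidence to reject the null hypothesis; the result is not statistically significant at the 0.1 level.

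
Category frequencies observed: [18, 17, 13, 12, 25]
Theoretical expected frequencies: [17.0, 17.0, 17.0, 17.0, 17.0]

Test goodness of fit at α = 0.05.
Chi-square goodness of fit test:
H₀: observed counts match expected distribution
H₁: observed counts differ from expected distribution
df = k - 1 = 4
χ² = Σ(O - E)²/E
   = (18 - 17.0)²/17.0 + (17 - 17.0)²/17.0 + (13 - 17.0)²/17.0 + (12 - 17.0)²/17.0 + (25 - 17.0)²/17.0
   = 0.059 + 0.000 + 0.941 + 1.471 + 3.765
   = 6.24
p-value = 0.1823

Since p-value > α = 0.05, we fail to reject H₀.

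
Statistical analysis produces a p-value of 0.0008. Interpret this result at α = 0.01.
Since p = 0.0008 < α = 0.01, reject H₀.
There is sufficient evidence to reject the null hypothesis; the result is statistically significant at the 0.01 level.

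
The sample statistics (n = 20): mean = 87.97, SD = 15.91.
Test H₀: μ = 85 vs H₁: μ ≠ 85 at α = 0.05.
One-sample t-test:
H₀: μ = 85
H₁: μ ≠ 85
df = n - 1 = 19
t = (x̄ - μ₀) / (s/√n) = (87.97 - 85) / (15.91/√20) = 0.835
p-value = 0.4142

Since p-value > α = 0.05, we fail to reject H₀.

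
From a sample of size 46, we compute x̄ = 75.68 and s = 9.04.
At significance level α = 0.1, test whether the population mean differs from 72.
One-sample t-test:
H₀: μ = 72
H₁: μ ≠ 72
df = n - 1 = 45
t = (x̄ - μ₀) / (s/√n) = (75.68 - 72) / (9.04/√46) = 2.761
p-value = 0.0083

Since p-value < α = 0.1, we reject H₀.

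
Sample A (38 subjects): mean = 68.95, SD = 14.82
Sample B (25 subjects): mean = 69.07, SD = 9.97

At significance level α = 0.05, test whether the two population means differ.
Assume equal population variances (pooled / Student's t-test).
Student's two-sample t-test (equal variances):
H₀: μ₁ = μ₂
H₁: μ₁ ≠ μ₂
df = n₁ + n₂ - 2 = 61
Pooled variance s_p² = [(n₁-1)s₁² + (n₂-1)s₂²] / (n₁ + n₂ - 2) = [(37)(14.82²) + (24)(9.97²)] / 61 = 172.3282
SE = √(s_p²(1/n₁ + 1/n₂)) = √(172.3282 × (1/38 + 1/25)) = 3.3805
t = (x̄₁ - x̄₂) / SE = (68.95 - 69.07) / 3.3805 = -0.12 / 3.3805 = -0.035
p-value = 0.9718

Since p-value > α = 0.05, we fail to reject H₀.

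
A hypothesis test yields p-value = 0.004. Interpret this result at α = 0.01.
Since p = 0.004 < α = 0.01, reject H₀.
There is sufficient evidence to reject the null hypothesis; the result is statistically significant at the 0.01 level.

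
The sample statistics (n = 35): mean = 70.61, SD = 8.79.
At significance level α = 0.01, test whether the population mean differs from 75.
One-sample t-test:
H₀: μ = 75
H₁: μ ≠ 75
df = n - 1 = 34
t = (x̄ - μ₀) / (s/√n) = (70.61 - 75) / (8.79/√35) = -2.955
p-value = 0.0056

Since p-value < α = 0.01, we reject H₀.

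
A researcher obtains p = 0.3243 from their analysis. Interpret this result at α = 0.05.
Since p = 0.3243 > α = 0.05, fail to reject H₀.
There is insufficient evidence to reject the null hypothesis; the result is not statistically significant at the 0.05 level.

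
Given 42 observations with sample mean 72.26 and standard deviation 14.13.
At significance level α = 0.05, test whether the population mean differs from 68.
One-sample t-test:
H₀: μ = 68
H₁: μ ≠ 68
df = n - 1 = 41
t = (x̄ - μ₀) / (s/√n) = (72.26 - 68) / (14.13/√42) = 1.954
p-value = 0.0576

Since p-value > α = 0.05, we fail to reject H₀.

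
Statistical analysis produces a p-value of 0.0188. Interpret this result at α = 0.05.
Since p = 0.0188 < α = 0.05, reject H₀.
There is sufficient evidence to reject the null hypothesis; the result is statistically significant at the 0.05 level.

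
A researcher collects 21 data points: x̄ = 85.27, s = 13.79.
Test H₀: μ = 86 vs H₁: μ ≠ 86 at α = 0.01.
One-sample t-test:
H₀: μ = 86
H₁: μ ≠ 86
df = n - 1 = 20
t = (x̄ - μ₀) / (s/√n) = (85.27 - 86) / (13.79/√21) = -0.243
p-value = 0.8108

Since p-value > α = 0.01, we fail to reject H₀.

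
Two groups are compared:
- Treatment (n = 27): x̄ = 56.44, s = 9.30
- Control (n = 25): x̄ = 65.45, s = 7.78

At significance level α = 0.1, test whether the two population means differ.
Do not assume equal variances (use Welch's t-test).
Welch's two-sample t-test:
H₀: μ₁ = μ₂
H₁: μ₁ ≠ μ₂
s₁²/n₁ = 9.30²/27 = 3.2033,  s₂²/n₂ = 7.78²/25 = 2.4211
SE = √(s₁²/n₁ + s₂²/n₂) = √(3.2033 + 2.4211) = 2.3716
df (Welch-Satterthwaite) = (s₁²/n₁ + s₂²/n₂)² / [(s₁²/n₁)²/(n₁-1) + (s₂²/n₂)²/(n₂-1)] ≈ 49.51
t = (x̄₁ - x̄₂) / SE = (56.44 - 65.45) / 2.3716 = -9.01 / 2.3716 = -3.799
p-value = 0.0004

Since p-value < α = 0.1, we reject H₀.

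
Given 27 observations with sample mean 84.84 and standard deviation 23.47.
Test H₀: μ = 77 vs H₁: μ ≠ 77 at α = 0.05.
One-sample t-test:
H₀: μ = 77
H₁: μ ≠ 77
df = n - 1 = 26
t = (x̄ - μ₀) / (s/√n) = (84.84 - 77) / (23.47/√27) = 1.736
p-value = 0.0944

Since p-value > α = 0.05, we fail to reject H₀.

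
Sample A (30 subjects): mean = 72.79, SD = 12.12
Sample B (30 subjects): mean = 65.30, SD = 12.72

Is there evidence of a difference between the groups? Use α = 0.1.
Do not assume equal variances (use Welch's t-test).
Welch's two-sample t-test:
H₀: μ₁ = μ₂
H₁: μ₁ ≠ μ₂
s₁²/n₁ = 12.12²/30 = 4.8965,  s₂²/n₂ = 12.72²/30 = 5.3933
SE = √(s₁²/n₁ + s₂²/n₂) = √(4.8965 + 5.3933) = 3.2078
df (Welch-Satterthwaite) = (s₁²/n₁ + s₂²/n₂)² / [(s₁²/n₁)²/(n₁-1) + (s₂²/n₂)²/(n₂-1)] ≈ 57.87
t = (x̄₁ - x̄₂) / SE = (72.79 - 65.30) / 3.2078 = 7.49 / 3.2078 = 2.335
p-value = 0.0230

Since p-value < α = 0.1, we reject H₀.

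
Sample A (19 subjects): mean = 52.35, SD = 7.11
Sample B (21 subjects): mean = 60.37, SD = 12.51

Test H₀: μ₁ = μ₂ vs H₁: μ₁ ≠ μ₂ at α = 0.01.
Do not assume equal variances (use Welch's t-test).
Welch's two-sample t-test:
H₀: μ₁ = μ₂
H₁: μ₁ ≠ μ₂
s₁²/n₁ = 7.11²/19 = 2.6606,  s₂²/n₂ = 12.51²/21 = 7.4524
SE = √(s₁²/n₁ + s₂²/n₂) = √(2.6606 + 7.4524) = 3.1801
df (Welch-Satterthwaite) = (s₁²/n₁ + s₂²/n₂)² / [(s₁²/n₁)²/(n₁-1) + (s₂²/n₂)²/(n₂-1)] ≈ 32.26
t = (x̄₁ - x̄₂) / SE = (52.35 - 60.37) / 3.1801 = -8.02 / 3.1801 = -2.522
p-value = 0.0168

Since p-value > α = 0.01, we fail to reject H₀.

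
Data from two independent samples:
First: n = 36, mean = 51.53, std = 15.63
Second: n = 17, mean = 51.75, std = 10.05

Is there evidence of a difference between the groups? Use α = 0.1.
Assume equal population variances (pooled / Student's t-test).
Student's two-sample t-test (equal variances):
H₀: μ₁ = μ₂
H₁: μ₁ ≠ μ₂
df = n₁ + n₂ - 2 = 51
Pooled variance s_p² = [(n₁-1)s₁² + (n₂-1)s₂²] / (n₁ + n₂ - 2) = [(35)(15.63²) + (16)(10.05²)] / 51 = 199.3418
SE = √(s_p²(1/n₁ + 1/n₂)) = √(199.3418 × (1/36 + 1/17)) = 4.1549
t = (x̄₁ - x̄₂) / SE = (51.53 - 51.75) / 4.1549 = -0.22 / 4.1549 = -0.053
p-value = 0.9580

Since p-value > α = 0.1, we fail to reject H₀.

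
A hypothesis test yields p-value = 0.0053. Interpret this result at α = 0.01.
Since p = 0.0053 < α = 0.01, reject H₀.
There is sufficient evidence to reject the null hypothesis; the result is statistically significant at the 0.01 level.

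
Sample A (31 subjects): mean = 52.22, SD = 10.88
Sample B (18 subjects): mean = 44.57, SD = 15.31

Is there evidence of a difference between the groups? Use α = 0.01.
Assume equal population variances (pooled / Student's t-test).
Student's two-sample t-test (equal variances):
H₀: μ₁ = μ₂
H₁: μ₁ ≠ μ₂
df = n₁ + n₂ - 2 = 47
Pooled variance s_p² = [(n₁-1)s₁² + (n₂-1)s₂²] / (n₁ + n₂ - 2) = [(30)(10.88²) + (17)(15.31²)] / 47 = 160.3397
SE = √(s_p²(1/n₁ + 1/n₂)) = √(160.3397 × (1/31 + 1/18)) = 3.7523
t = (x̄₁ - x̄₂) / SE = (52.22 - 44.57) / 3.7523 = 7.65 / 3.7523 = 2.039
p-value = 0.0471

Since p-value > α = 0.01, we fail to reject H₀.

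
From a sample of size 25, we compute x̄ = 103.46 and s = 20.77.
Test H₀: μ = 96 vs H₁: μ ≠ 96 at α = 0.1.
One-sample t-test:
H₀: μ = 96
H₁: μ ≠ 96
df = n - 1 = 24
t = (x̄ - μ₀) / (s/√n) = (103.46 - 96) / (20.77/√25) = 1.796
p-value = 0.0851

Since p-value < α = 0.1, we reject H₀.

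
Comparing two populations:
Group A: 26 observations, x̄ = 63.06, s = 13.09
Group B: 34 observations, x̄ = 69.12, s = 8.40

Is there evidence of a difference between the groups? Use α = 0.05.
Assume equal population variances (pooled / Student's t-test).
Student's two-sample t-test (equal variances):
H₀: μ₁ = μ₂
H₁: μ₁ ≠ μ₂
df = n₁ + n₂ - 2 = 58
Pooled variance s_p² = [(n₁-1)s₁² + (n₂-1)s₂²] / (n₁ + n₂ - 2) = [(25)(13.09²) + (33)(8.40²)] / 58 = 114.0031
SE = √(s_p²(1/n₁ + 1/n₂)) = √(114.0031 × (1/26 + 1/34)) = 2.7817
t = (x̄₁ - x̄₂) / SE = (63.06 - 69.12) / 2.7817 = -6.06 / 2.7817 = -2.179
p-value = 0.0334

Since p-value < α = 0.05, we reject H₀.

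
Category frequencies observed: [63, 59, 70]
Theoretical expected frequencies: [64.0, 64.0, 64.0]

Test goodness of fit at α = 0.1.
Chi-square goodness of fit test:
H₀: observed counts match expected distribution
H₁: observed counts differ from expected distribution
df = k - 1 = 2
χ² = Σ(O - E)²/E
   = (63 - 64.0)²/64.0 + (59 - 64.0)²/64.0 + (70 - 64.0)²/64.0
   = 0.016 + 0.391 + 0.562
   = 0.97
p-value = 0.6161

Since p-value > α = 0.1, we fail to reject H₀.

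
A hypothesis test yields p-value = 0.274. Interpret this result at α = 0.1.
Since p = 0.274 > α = 0.1, fail to reject H₀.
There is insufficient evidence to reject the null hypothesis; the result is not statistically significant at the 0.1 level.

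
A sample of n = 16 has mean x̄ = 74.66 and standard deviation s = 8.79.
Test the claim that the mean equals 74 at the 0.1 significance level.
One-sample t-test:
H₀: μ = 74
H₁: μ ≠ 74
df = n - 1 = 15
t = (x̄ - μ₀) / (s/√n) = (74.66 - 74) / (8.79/√16) = 0.300
p-value = 0.7680

Since p-value > α = 0.1, we fail to reject H₀.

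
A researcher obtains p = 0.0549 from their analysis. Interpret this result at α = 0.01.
Since p = 0.0549 > α = 0.01, fail to reject H₀.
There is insufficient evidence to reject the null hypothesis; the result is not statistically significant at the 0.01 level.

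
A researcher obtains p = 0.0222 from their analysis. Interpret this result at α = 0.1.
Since p = 0.0222 < α = 0.1, reject H₀.
There is sufficient evidence to reject the null hypothesis; the result is statistically significant at the 0.1 level.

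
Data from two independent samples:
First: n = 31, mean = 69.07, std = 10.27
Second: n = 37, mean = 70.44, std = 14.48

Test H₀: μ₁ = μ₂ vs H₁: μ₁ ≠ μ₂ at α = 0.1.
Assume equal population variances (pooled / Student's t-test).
Student's two-sample t-test (equal variances):
H₀: μ₁ = μ₂
H₁: μ₁ ≠ μ₂
df = n₁ + n₂ - 2 = 66
Pooled variance s_p² = [(n₁-1)s₁² + (n₂-1)s₂²] / (n₁ + n₂ - 2) = [(30)(10.27²) + (36)(14.48²)] / 66 = 162.3079
SE = √(s_p²(1/n₁ + 1/n₂)) = √(162.3079 × (1/31 + 1/37)) = 3.1020
t = (x̄₁ - x̄₂) / SE = (69.07 - 70.44) / 3.1020 = -1.37 / 3.1020 = -0.442
p-value = 0.6602

Since p-value > α = 0.1, we fail to reject H₀.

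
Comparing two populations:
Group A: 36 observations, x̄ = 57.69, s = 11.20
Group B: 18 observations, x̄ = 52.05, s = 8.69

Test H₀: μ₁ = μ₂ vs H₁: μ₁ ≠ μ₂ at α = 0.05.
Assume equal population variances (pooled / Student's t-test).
Student's two-sample t-test (equal variances):
H₀: μ₁ = μ₂
H₁: μ₁ ≠ μ₂
df = n₁ + n₂ - 2 = 52
Pooled variance s_p² = [(n₁-1)s₁² + (n₂-1)s₂²] / (n₁ + n₂ - 2) = [(35)(11.20²) + (17)(8.69²)] / 52 = 109.1187
SE = √(s_p²(1/n₁ + 1/n₂)) = √(109.1187 × (1/36 + 1/18)) = 3.0155
t = (x̄₁ - x̄₂) / SE = (57.69 - 52.05) / 3.0155 = 5.64 / 3.0155 = 1.870
p-value = 0.0671

Since p-value > α = 0.05, we fail to reject H₀.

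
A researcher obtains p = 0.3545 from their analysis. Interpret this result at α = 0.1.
Since p = 0.3545 > α = 0.1, fail to reject H₀.
There is insufficient evidence to reject the null hypothesis; the result is not statistically significant at the 0.1 level.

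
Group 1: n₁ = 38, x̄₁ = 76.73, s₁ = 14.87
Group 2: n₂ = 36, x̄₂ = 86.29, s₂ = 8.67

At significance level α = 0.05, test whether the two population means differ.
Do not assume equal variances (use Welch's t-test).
Welch's two-sample t-test:
H₀: μ₁ = μ₂
H₁: μ₁ ≠ μ₂
s₁²/n₁ = 14.87²/38 = 5.8189,  s₂²/n₂ = 8.67²/36 = 2.0880
SE = √(s₁²/n₁ + s₂²/n₂) = √(5.8189 + 2.0880) = 2.8119
df (Welch-Satterthwaite) = (s₁²/n₁ + s₂²/n₂)² / [(s₁²/n₁)²/(n₁-1) + (s₂²/n₂)²/(n₂-1)] ≈ 60.13
t = (x̄₁ - x̄₂) / SE = (76.73 - 86.29) / 2.8119 = -9.56 / 2.8119 = -3.400
p-value = 0.0012

Since p-value < α = 0.05, we reject H₀.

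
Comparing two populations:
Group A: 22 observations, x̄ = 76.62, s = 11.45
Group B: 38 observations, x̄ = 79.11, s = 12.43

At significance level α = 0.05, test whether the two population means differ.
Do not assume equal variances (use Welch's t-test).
Welch's two-sample t-test:
H₀: μ₁ = μ₂
H₁: μ₁ ≠ μ₂
s₁²/n₁ = 11.45²/22 = 5.9592,  s₂²/n₂ = 12.43²/38 = 4.0659
SE = √(s₁²/n₁ + s₂²/n₂) = √(5.9592 + 4.0659) = 3.1662
df (Welch-Satterthwaite) = (s₁²/n₁ + s₂²/n₂)² / [(s₁²/n₁)²/(n₁-1) + (s₂²/n₂)²/(n₂-1)] ≈ 47.01
t = (x̄₁ - x̄₂) / SE = (76.62 - 79.11) / 3.1662 = -2.49 / 3.1662 = -0.786
p-value = 0.4356

Since p-value > α = 0.05, we fail to reject H₀.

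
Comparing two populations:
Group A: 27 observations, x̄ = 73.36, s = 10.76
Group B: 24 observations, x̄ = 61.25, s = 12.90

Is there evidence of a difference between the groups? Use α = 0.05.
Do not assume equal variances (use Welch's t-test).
Welch's two-sample t-test:
H₀: μ₁ = μ₂
H₁: μ₁ ≠ μ₂
s₁²/n₁ = 10.76²/27 = 4.2881,  s₂²/n₂ = 12.90²/24 = 6.9337
SE = √(s₁²/n₁ + s₂²/n₂) = √(4.2881 + 6.9337) = 3.3499
df (Welch-Satterthwaite) = (s₁²/n₁ + s₂²/n₂)² / [(s₁²/n₁)²/(n₁-1) + (s₂²/n₂)²/(n₂-1)] ≈ 45.01
t = (x̄₁ - x̄₂) / SE = (73.36 - 61.25) / 3.3499 = 12.11 / 3.3499 = 3.615
p-value = 0.0008

Since p-value < α = 0.05, we reject H₀.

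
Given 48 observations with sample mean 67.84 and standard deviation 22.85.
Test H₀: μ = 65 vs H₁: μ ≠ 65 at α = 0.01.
One-sample t-test:
H₀: μ = 65
H₁: μ ≠ 65
df = n - 1 = 47
t = (x̄ - μ₀) / (s/√n) = (67.84 - 65) / (22.85/√48) = 0.861
p-value = 0.3936

Since p-value > α = 0.01, we fail to reject H₀.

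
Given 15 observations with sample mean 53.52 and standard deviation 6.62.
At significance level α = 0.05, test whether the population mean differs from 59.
One-sample t-test:
H₀: μ = 59
H₁: μ ≠ 59
df = n - 1 = 14
t = (x̄ - μ₀) / (s/√n) = (53.52 - 59) / (6.62/√15) = -3.206
p-value = 0.0063

Since p-value < α = 0.05, we reject H₀.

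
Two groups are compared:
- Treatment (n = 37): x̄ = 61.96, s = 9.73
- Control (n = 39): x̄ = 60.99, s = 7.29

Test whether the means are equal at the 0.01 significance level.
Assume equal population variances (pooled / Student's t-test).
Student's two-sample t-test (equal variances):
H₀: μ₁ = μ₂
H₁: μ₁ ≠ μ₂
df = n₁ + n₂ - 2 = 74
Pooled variance s_p² = [(n₁-1)s₁² + (n₂-1)s₂²] / (n₁ + n₂ - 2) = [(36)(9.73²) + (38)(7.29²)] / 74 = 73.3473
SE = √(s_p²(1/n₁ + 1/n₂)) = √(73.3473 × (1/37 + 1/39)) = 1.9655
t = (x̄₁ - x̄₂) / SE = (61.96 - 60.99) / 1.9655 = 0.97 / 1.9655 = 0.494
p-value = 0.6231

Since p-value > α = 0.01, we fail to reject H₀.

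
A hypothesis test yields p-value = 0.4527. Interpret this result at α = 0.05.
Since p = 0.4527 > α = 0.05, fail to reject H₀.
There is insufficient evidence to reject the null hypothesis; the result is not statistically significant at the 0.05 level.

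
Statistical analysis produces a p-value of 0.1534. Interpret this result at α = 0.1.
Since p = 0.1534 > α = 0.1, fail to reject H₀.
There is insufficient evidence to reject the null hypothesis; the result is not statistically significant at the 0.1 level.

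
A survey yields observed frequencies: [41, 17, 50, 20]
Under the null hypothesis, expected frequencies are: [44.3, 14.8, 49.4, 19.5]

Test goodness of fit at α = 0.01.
Chi-square goodness of fit test:
H₀: observed counts match expected distribution
H₁: observed counts differ from expected distribution
df = k - 1 = 3
χ² = Σ(O - E)²/E
   = (41 - 44.3)²/44.3 + (17 - 14.8)²/14.8 + (50 - 49.4)²/49.4 + (20 - 19.5)²/19.5
   = 0.246 + 0.327 + 0.007 + 0.013
   = 0.59
p-value = 0.8980

Since p-value > α = 0.01, we fail to reject H₀.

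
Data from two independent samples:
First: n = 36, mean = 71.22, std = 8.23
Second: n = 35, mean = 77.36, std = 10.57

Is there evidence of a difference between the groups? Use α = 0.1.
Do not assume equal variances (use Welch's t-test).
Welch's two-sample t-test:
H₀: μ₁ = μ₂
H₁: μ₁ ≠ μ₂
s₁²/n₁ = 8.23²/36 = 1.8815,  s₂²/n₂ = 10.57²/35 = 3.1921
SE = √(s₁²/n₁ + s₂²/n₂) = √(1.8815 + 3.1921) = 2.2525
df (Welch-Satterthwaite) = (s₁²/n₁ + s₂²/n₂)² / [(s₁²/n₁)²/(n₁-1) + (s₂²/n₂)²/(n₂-1)] ≈ 64.22
t = (x̄₁ - x̄₂) / SE = (71.22 - 77.36) / 2.2525 = -6.14 / 2.2525 = -2.726
p-value = 0.0083

Since p-value < α = 0.1, we reject H₀.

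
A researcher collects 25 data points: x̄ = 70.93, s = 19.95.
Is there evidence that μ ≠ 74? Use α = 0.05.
One-sample t-test:
H₀: μ = 74
H₁: μ ≠ 74
df = n - 1 = 24
t = (x̄ - μ₀) / (s/√n) = (70.93 - 74) / (19.95/√25) = -0.769
p-value = 0.4491

Since p-value > α = 0.05, we fail to reject H₀.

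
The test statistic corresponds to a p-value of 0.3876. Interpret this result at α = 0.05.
Since p = 0.3876 > α = 0.05, fail to reject H₀.
There is insufficient evidence to reject the null hypothesis; the result is not statistically significant at the 0.05 level.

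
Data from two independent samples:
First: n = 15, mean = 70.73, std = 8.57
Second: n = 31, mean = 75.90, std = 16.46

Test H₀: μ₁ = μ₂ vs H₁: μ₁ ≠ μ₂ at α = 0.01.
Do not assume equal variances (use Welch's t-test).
Welch's two-sample t-test:
H₀: μ₁ = μ₂
H₁: μ₁ ≠ μ₂
s₁²/n₁ = 8.57²/15 = 4.8963,  s₂²/n₂ = 16.46²/31 = 8.7397
SE = √(s₁²/n₁ + s₂²/n₂) = √(4.8963 + 8.7397) = 3.6927
df (Welch-Satterthwaite) = (s₁²/n₁ + s₂²/n₂)² / [(s₁²/n₁)²/(n₁-1) + (s₂²/n₂)²/(n₂-1)] ≈ 43.66
t = (x̄₁ - x̄₂) / SE = (70.73 - 75.90) / 3.6927 = -5.17 / 3.6927 = -1.400
p-value = 0.1686

Since p-value > α = 0.01, we fail to reject H₀.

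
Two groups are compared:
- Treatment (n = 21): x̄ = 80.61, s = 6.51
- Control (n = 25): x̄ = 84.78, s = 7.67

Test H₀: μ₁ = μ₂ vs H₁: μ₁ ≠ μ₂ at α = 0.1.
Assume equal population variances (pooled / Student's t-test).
Student's two-sample t-test (equal variances):
H₀: μ₁ = μ₂
H₁: μ₁ ≠ μ₂
df = n₁ + n₂ - 2 = 44
Pooled variance s_p² = [(n₁-1)s₁² + (n₂-1)s₂²] / (n₁ + n₂ - 2) = [(20)(6.51²) + (24)(7.67²)] / 44 = 51.3522
SE = √(s_p²(1/n₁ + 1/n₂)) = √(51.3522 × (1/21 + 1/25)) = 2.1212
t = (x̄₁ - x̄₂) / SE = (80.61 - 84.78) / 2.1212 = -4.17 / 2.1212 = -1.966
p-value = 0.0556

Since p-value < α = 0.1, we reject H₀.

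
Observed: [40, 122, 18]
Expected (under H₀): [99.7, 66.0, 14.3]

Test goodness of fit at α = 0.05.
Chi-square goodness of fit test:
H₀: observed counts match expected distribution
H₁: observed counts differ from expected distribution
df = k - 1 = 2
χ² = Σ(O - E)²/E
   = (40 - 99.7)²/99.7 + (122 - 66.0)²/66.0 + (18 - 14.3)²/14.3
   = 35.748 + 47.515 + 0.957
   = 84.22
p-value < 0.0001

Since p-value < α = 0.05, we reject H₀.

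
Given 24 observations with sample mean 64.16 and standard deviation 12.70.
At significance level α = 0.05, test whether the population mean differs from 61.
One-sample t-test:
H₀: μ = 61
H₁: μ ≠ 61
df = n - 1 = 23
t = (x̄ - μ₀) / (s/√n) = (64.16 - 61) / (12.70/√24) = 1.219
p-value = 0.2352

Since p-value > α = 0.05, we fail to reject H₀.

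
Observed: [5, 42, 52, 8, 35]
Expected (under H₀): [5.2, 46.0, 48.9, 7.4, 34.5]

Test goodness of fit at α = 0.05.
Chi-square goodness of fit test:
H₀: observed counts match expected distribution
H₁: observed counts differ from expected distribution
df = k - 1 = 4
χ² = Σ(O - E)²/E
   = (5 - 5.2)²/5.2 + (42 - 46.0)²/46.0 + (52 - 48.9)²/48.9 + (8 - 7.4)²/7.4 + (35 - 34.5)²/34.5
   = 0.008 + 0.348 + 0.197 + 0.049 + 0.007
   = 0.61
p-value = 0.9622

Since p-value > α = 0.05, we fail to reject H₀.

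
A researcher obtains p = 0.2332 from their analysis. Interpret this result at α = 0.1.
Since p = 0.2332 > α = 0.1, fail to reject H₀.
There is insufficient evidence to reject the null hypothesis; the result is not statistically significant at the 0.1 level.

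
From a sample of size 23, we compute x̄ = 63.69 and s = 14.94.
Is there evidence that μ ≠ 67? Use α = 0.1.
One-sample t-test:
H₀: μ = 67
H₁: μ ≠ 67
df = n - 1 = 22
t = (x̄ - μ₀) / (s/√n) = (63.69 - 67) / (14.94/√23) = -1.063
p-value = 0.2995

Since p-value > α = 0.1, we fail to reject H₀.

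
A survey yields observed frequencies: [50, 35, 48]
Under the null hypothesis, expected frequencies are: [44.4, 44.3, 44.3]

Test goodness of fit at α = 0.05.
Chi-square goodness of fit test:
H₀: observed counts match expected distribution
H₁: observed counts differ from expected distribution
df = k - 1 = 2
χ² = Σ(O - E)²/E
   = (50 - 44.4)²/44.4 + (35 - 44.3)²/44.3 + (48 - 44.3)²/44.3
   = 0.706 + 1.952 + 0.309
   = 2.97
p-value = 0.2268

Since p-value > α = 0.05, we fail to reject H₀.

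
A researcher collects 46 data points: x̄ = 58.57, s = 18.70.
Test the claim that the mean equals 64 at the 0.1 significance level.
One-sample t-test:
H₀: μ = 64
H₁: μ ≠ 64
df = n - 1 = 45
t = (x̄ - μ₀) / (s/√n) = (58.57 - 64) / (18.70/√46) = -1.969
p-value = 0.0551

Since p-value < α = 0.1, we reject H₀.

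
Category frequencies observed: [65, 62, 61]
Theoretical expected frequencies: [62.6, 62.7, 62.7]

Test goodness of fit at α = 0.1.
Chi-square goodness of fit test:
H₀: observed counts match expected distribution
H₁: observed counts differ from expected distribution
df = k - 1 = 2
χ² = Σ(O - E)²/E
   = (65 - 62.6)²/62.6 + (62 - 62.7)²/62.7 + (61 - 62.7)²/62.7
   = 0.092 + 0.008 + 0.046
   = 0.15
p-value = 0.9296

Since p-value > α = 0.1, we fail to reject H₀.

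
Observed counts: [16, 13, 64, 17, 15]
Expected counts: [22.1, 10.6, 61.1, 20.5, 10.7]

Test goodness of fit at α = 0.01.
Chi-square goodness of fit test:
H₀: observed counts match expected distribution
H₁: observed counts differ from expected distribution
df = k - 1 = 4
χ² = Σ(O - E)²/E
   = (16 - 22.1)²/22.1 + (13 - 10.6)²/10.6 + (64 - 61.1)²/61.1 + (17 - 20.5)²/20.5 + (15 - 10.7)²/10.7
   = 1.684 + 0.543 + 0.138 + 0.598 + 1.728
   = 4.69
p-value = 0.3206

Since p-value > α = 0.01, we fail to reject H₀.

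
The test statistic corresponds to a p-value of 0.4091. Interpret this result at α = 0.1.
Since p = 0.4091 > α = 0.1, fail to reject H₀.
There is insufficient evidence to reject the null hypothesis; the result is not statistically significant at the 0.1 level.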